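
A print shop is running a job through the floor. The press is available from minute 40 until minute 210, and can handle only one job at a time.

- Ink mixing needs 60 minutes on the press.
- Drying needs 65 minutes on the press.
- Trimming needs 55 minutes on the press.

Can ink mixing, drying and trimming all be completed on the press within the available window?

No

The press window is 210 − 40 = 170 minutes.
Running back to back, the jobs need 60 + 65 + 55 = 180 minutes on the press.
Since 180 > 170, they cannot all fit.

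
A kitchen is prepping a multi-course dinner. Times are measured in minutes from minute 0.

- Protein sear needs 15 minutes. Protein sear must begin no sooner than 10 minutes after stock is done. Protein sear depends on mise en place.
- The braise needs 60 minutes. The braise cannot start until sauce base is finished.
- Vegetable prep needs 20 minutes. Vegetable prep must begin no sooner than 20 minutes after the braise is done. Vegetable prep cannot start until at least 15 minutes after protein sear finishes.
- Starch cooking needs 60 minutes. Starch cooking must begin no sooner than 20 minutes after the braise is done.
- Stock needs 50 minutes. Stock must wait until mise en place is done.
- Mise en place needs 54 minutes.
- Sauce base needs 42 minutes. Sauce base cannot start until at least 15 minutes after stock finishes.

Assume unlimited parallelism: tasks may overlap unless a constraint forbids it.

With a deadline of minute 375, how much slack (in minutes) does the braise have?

Mise en place has no prerequisites, so it starts at minute 0 and finishes at minute 54.
Stock cannot begin until mise en place (finishes minute 54). It runs from minute 54 to 54 + 50 = minute 104.
Sauce base cannot begin until stock (finishes minute 104, plus 15-minute gap → minute 119). It runs from minute 119 to 119 + 42 = minute 161.
The braise cannot begin until sauce base (finishes minute 161). It runs from minute 161 to 161 + 60 = minute 221.

Working backward from the deadline:
To finish by minute 375, vegetable prep (duration 20) must start no later than minute 355.
Starch cooking has no dependents, so it just needs to finish by minute 375. Starting by 375 − 60 = minute 315 achieves that.
The braise must finish in time for vegetable prep (must start by minute 355, minus 20-minute gap → minute 335); starch cooking (must start by minute 315, minus 20-minute gap → minute 295). The tightest is minute 295, so the braise must start by 295 − 60 = minute 235.
So the braise can start as early as minute 161 and as late as minute 235, giving 235 − 161 = 74 minutes of slack.

74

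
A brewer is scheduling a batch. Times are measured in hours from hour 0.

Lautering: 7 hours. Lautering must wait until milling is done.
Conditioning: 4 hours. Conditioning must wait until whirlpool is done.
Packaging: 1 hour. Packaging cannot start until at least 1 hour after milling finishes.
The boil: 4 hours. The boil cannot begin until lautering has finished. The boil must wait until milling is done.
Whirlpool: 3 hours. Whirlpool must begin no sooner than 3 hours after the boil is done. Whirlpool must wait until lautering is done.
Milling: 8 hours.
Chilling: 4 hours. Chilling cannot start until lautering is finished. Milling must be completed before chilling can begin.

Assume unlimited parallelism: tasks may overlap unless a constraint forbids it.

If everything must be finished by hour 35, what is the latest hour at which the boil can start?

Conditioning must finish by hour 35; it takes 4 hours, so it must start by 35 − 4 = hour 31.
Since conditioning (must start by hour 31) depends on it, whirlpool must finish by hour 31. Backing off its 3-hour duration gives a latest start of hour 28.
The boil must finish before whirlpool (must start by hour 28, minus 3-hour gap → hour 25). With a 4-hour duration, the boil must start by 25 − 4 = hour 21.

21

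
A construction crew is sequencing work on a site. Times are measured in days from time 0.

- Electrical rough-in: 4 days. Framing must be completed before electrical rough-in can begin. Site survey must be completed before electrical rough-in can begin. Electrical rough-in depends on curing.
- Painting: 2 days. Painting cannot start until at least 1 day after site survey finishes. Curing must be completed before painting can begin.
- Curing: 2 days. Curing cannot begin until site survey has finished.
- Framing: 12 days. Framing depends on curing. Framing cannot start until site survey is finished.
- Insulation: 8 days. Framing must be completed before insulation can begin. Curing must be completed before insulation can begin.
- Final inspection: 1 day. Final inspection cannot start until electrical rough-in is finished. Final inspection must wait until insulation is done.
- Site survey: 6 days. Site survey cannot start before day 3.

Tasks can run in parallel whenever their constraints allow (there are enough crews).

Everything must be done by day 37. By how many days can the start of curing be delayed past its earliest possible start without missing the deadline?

5

Site survey waits on its own release at day 3, so it starts at day 3 and finishes at 3 + 6 = day 9.
Curing cannot begin until site survey (finishes day 9). It runs from day 9 to 9 + 2 = day 11.

Working backward from the deadline:
Final inspection has no dependents, so it just needs to finish by day 37. Starting by 37 − 1 = day 36 achieves that.
Electrical rough-in must finish before final inspection (must start by day 36). With a 4-day duration, electrical rough-in must start by 36 − 4 = day 32.
Insulation feeds into final inspection (must start by day 36); so insulation must finish by day 36 and therefore start by day 28.
Framing feeds electrical rough-in (must start by day 32); insulation (must start by day 28). Taking the minimum, framing must finish by day 28 and start by 28 − 12 = day 16.
Painting must finish by day 37; it takes 2 days, so it must start by 37 − 2 = day 35.
Curing must finish in time for framing (must start by day 16); electrical rough-in (must start by day 32); insulation (must start by day 28); painting (must start by day 35). The tightest is day 16, so curing must start by 16 − 2 = day 14.
So curing can start as early as day 9 and as late as day 14, giving 14 − 9 = 5 days of slack.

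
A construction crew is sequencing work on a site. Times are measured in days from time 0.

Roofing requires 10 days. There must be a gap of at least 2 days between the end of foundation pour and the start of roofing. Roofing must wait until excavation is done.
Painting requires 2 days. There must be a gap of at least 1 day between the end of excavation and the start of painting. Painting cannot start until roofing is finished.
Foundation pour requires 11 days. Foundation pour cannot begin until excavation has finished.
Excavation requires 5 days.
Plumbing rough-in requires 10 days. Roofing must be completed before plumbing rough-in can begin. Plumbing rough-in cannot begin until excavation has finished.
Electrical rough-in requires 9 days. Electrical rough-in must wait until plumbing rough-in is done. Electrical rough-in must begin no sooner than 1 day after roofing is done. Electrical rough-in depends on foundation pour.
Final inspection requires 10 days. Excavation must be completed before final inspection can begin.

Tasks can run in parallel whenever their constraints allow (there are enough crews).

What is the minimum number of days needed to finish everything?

47

Excavation can start immediately at day 0; it finishes at day 5.
Final inspection waits on excavation (finishes day 5), so it starts at day 5 and finishes at 5 + 10 = day 15.
After excavation (finishes day 5), foundation pour can start at day 5 and finishes at day 16.
Roofing has to wait for foundation pour (finishes day 16, plus 2-day gap → day 18); excavation (finishes day 5). The latest of these is day 18, so roofing runs day 18 to 18 + 10 = day 28.
For painting: excavation (finishes day 5, plus 1-day gap → day 6); roofing (finishes day 28). Taking the maximum gives a start of day 28, and it finishes at 28 + 2 = day 30.
Plumbing rough-in needs all of roofing (finishes day 28); excavation (finishes day 5). That puts its earliest start at day 28; it finishes at 28 + 10 = day 38.
Electrical rough-in needs all of plumbing rough-in (finishes day 38); roofing (finishes day 28, plus 1-day gap → day 29); foundation pour (finishes day 16). That puts its earliest start at day 38; it finishes at 38 + 9 = day 47.
All tasks are finished once the last one completes. Finish times: Excavation at 5, Foundation pour at 16, Roofing at 28, Plumbing rough-in at 38, Electrical rough-in at 47, Painting at 30, Final inspection at 15. The latest is day 47.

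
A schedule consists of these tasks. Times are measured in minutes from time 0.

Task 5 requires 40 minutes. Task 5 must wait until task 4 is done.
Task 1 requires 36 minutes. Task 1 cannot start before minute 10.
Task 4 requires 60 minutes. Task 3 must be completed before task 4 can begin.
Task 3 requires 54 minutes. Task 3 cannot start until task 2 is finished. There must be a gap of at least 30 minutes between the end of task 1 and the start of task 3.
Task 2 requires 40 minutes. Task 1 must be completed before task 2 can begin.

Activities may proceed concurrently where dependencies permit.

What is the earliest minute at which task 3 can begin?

Task 1 waits on its own release at minute 10, so it starts at minute 10 and finishes at 10 + 36 = minute 46.
Task 2 cannot begin until task 1 (finishes minute 46). It runs from minute 46 to 46 + 40 = minute 86.
Task 3 waits on task 2 (finishes minute 86); task 1 (finishes minute 46, plus 30-minute gap → minute 76). The latest of these is minute 86, which is the earliest task 3 can start.

86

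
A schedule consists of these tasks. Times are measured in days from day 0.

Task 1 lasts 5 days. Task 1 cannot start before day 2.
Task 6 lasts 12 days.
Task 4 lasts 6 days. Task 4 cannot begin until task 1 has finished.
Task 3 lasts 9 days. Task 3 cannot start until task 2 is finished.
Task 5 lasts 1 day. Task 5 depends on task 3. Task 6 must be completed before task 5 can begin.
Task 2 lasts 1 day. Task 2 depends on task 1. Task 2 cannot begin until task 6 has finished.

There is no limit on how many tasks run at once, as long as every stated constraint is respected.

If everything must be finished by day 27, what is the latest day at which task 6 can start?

4

To finish by day 27, task 5 (duration 1) must start no later than day 26.
Task 3 has to be done before task 5 (must start by day 26). That means finishing by day 26, i.e. starting by 26 − 9 = day 17.
Task 2 has to be done before task 3 (must start by day 17). That means finishing by day 17, i.e. starting by 17 − 1 = day 16.
Task 6 feeds task 2 (must start by day 16); task 5 (must start by day 26). Taking the minimum, task 6 must finish by day 16 and start by 16 − 12 = day 4.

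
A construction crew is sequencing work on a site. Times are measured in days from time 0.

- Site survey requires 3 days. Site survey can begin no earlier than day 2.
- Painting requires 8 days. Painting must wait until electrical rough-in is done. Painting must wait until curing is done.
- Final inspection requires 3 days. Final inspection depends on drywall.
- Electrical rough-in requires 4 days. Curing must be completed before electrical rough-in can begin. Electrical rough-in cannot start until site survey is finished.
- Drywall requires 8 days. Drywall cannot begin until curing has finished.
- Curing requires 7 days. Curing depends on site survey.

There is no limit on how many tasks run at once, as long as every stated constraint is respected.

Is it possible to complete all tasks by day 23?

Site survey cannot begin until its own release at day 2. It runs from day 2 to 2 + 3 = day 5.
Curing cannot begin until site survey (finishes day 5). It runs from day 5 to 5 + 7 = day 12.
Drywall waits on curing (finishes day 12), so it starts at day 12 and finishes at 12 + 8 = day 20.
After drywall (finishes day 20), final inspection can start at day 20 and finishes at day 23.
Electrical rough-in has to wait for curing (finishes day 12); site survey (finishes day 5). The latest of these is day 12, so electrical rough-in runs day 12 to 12 + 4 = day 16.
Painting has to wait for electrical rough-in (finishes day 16); curing (finishes day 12). The latest of these is day 16, so painting runs day 16 to 16 + 8 = day 24.
The earliest everything can be done is day 24, which is after the deadline of 23, so it is not possible.

No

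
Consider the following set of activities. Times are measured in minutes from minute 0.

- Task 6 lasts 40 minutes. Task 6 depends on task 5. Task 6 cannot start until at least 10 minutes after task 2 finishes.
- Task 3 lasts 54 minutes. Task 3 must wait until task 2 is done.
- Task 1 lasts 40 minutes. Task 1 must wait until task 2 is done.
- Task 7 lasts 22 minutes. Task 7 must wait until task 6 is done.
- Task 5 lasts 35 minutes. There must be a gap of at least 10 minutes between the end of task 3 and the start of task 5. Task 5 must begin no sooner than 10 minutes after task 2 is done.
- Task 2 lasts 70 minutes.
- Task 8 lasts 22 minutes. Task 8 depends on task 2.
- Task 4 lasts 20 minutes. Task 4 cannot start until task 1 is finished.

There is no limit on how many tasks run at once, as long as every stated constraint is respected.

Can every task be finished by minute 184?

Task 2 has no prerequisites, so it starts at minute 0 and finishes at minute 70.
After task 2 (finishes minute 70), task 8 can start at minute 70 and finishes at minute 92.
Task 3 waits on task 2 (finishes minute 70), so it starts at minute 70 and finishes at 70 + 54 = minute 124.
Task 5 has to wait for task 3 (finishes minute 124, plus 10-minute gap → minute 134); task 2 (finishes minute 70, plus 10-minute gap → minute 80). The latest of these is minute 134, so task 5 runs minute 134 to 134 + 35 = minute 169.
Task 6 has to wait for task 5 (finishes minute 169); task 2 (finishes minute 70, plus 10-minute gap → minute 80). The latest of these is minute 169, so task 6 runs minute 169 to 169 + 40 = minute 209.
Task 7 waits on task 6 (finishes minute 209), so it starts at minute 209 and finishes at 209 + 22 = minute 231.
Task 1 waits on task 2 (finishes minute 70), so it starts at minute 70 and finishes at 70 + 40 = minute 110.
Task 4 waits on task 1 (finishes minute 110), so it starts at minute 110 and finishes at 110 + 20 = minute 130.
The earliest everything can be done is minute 231, which is after the deadline of 184, so it is not possible.

No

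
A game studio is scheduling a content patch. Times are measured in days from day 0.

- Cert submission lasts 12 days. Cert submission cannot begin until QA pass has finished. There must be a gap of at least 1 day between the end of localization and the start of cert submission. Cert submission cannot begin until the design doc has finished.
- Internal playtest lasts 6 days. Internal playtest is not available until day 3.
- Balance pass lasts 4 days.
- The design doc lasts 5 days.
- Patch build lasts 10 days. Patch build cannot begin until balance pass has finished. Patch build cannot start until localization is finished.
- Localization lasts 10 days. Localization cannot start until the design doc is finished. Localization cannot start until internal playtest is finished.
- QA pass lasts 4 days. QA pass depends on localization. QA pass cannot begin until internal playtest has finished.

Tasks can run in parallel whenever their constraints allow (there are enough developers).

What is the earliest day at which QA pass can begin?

19

Internal playtest waits on its own release at day 3, so it starts at day 3 and finishes at 3 + 6 = day 9.
The design doc can start immediately at day 0; it finishes at day 5.
Localization cannot start until the design doc (finishes day 5); internal playtest (finishes day 9). The controlling bound is day 9, so localization finishes at 9 + 10 = day 19.
QA pass waits on localization (finishes day 19); internal playtest (finishes day 9). The latest of these is day 19, which is the earliest QA pass can start.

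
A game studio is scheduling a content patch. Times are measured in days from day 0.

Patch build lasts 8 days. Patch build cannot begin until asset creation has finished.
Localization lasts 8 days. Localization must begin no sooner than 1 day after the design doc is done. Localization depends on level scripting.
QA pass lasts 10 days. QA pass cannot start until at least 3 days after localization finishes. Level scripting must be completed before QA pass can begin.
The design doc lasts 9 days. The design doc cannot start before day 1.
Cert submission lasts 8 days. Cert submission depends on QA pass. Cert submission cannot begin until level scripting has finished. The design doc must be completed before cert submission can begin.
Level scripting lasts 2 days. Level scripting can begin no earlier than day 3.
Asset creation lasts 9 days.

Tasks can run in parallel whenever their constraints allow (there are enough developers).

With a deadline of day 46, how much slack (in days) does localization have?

6

Level scripting waits on its own release at day 3, so it starts at day 3 and finishes at 3 + 2 = day 5.
After its own release at day 1, the design doc can start at day 1 and finishes at day 10.
Localization cannot start until the design doc (finishes day 10, plus 1-day gap → day 11); level scripting (finishes day 5). The controlling bound is day 11, so localization finishes at 11 + 8 = day 19.

Working backward from the deadline:
Cert submission has no dependents, so it just needs to finish by day 46. Starting by 46 − 8 = day 38 achieves that.
Since cert submission (must start by day 38) depends on it, QA pass must finish by day 38. Backing off its 10-day duration gives a latest start of day 28.
Since QA pass (must start by day 28, minus 3-day gap → day 25) depends on it, localization must finish by day 25. Backing off its 8-day duration gives a latest start of day 17.
So localization can start as early as day 11 and as late as day 17, giving 17 − 11 = 6 days of slack.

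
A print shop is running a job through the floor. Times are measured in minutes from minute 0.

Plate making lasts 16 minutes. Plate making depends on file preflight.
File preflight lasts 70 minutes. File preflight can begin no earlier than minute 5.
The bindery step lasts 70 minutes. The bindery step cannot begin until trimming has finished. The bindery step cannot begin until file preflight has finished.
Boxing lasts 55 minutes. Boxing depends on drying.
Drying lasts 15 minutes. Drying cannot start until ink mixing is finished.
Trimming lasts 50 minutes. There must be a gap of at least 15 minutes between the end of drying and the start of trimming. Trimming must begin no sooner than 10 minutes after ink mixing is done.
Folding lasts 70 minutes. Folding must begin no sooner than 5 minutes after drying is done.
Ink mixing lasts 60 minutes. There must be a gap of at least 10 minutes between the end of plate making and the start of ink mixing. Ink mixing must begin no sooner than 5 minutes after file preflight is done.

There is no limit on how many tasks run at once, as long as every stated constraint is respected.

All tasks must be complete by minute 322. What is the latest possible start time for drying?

Nothing follows the bindery step; the deadline of minute 322 is its only limit. It must start by 322 − 70 = minute 252.
Since the bindery step (must start by minute 252) depends on it, trimming must finish by minute 252. Backing off its 50-minute duration gives a latest start of minute 202.
To finish by minute 322, folding (duration 70) must start no later than minute 252.
To finish by minute 322, boxing (duration 55) must start no later than minute 267.
Drying feeds trimming (must start by minute 202, minus 15-minute gap → minute 187); folding (must start by minute 252, minus 5-minute gap → minute 247); boxing (must start by minute 267). Taking the minimum, drying must finish by minute 187 and start by 187 − 15 = minute 172.

172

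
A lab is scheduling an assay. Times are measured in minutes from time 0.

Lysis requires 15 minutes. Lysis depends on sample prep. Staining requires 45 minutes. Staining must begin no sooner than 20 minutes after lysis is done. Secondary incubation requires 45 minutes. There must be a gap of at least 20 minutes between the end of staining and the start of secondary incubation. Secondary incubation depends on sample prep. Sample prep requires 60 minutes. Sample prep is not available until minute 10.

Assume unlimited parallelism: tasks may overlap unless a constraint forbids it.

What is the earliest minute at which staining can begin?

105

Sample prep waits on its own release at minute 10, so it starts at minute 10 and finishes at 10 + 60 = minute 70.
After sample prep (finishes minute 70), lysis can start at minute 70 and finishes at minute 85.
Staining waits on lysis (finishes minute 85, plus 20-minute gap → minute 105), so the earliest it can start is minute 105.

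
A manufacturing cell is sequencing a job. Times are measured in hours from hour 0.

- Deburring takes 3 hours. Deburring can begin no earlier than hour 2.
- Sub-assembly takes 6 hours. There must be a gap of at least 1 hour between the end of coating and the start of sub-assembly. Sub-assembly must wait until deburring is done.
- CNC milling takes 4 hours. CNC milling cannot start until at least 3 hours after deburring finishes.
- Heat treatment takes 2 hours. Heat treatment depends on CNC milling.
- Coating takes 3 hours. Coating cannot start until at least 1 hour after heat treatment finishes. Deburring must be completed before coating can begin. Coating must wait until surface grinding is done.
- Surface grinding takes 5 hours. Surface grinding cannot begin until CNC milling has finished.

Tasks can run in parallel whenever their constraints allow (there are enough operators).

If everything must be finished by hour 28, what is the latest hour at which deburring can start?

To finish by hour 28, sub-assembly (duration 6) must start no later than hour 22.
Coating must finish before sub-assembly (must start by hour 22, minus 1-hour gap → hour 21). With a 3-hour duration, coating must start by 21 − 3 = hour 18.
Heat treatment must finish before coating (must start by hour 18, minus 1-hour gap → hour 17). With a 2-hour duration, heat treatment must start by 17 − 2 = hour 15.
Surface grinding has to be done before coating (must start by hour 18). That means finishing by hour 18, i.e. starting by 18 − 5 = hour 13.
CNC milling feeds heat treatment (must start by hour 15); surface grinding (must start by hour 13). Taking the minimum, CNC milling must finish by hour 13 and start by 13 − 4 = hour 9.
Deburring has several dependents: CNC milling (must start by hour 9, minus 3-hour gap → hour 6); coating (must start by hour 18); sub-assembly (must start by hour 22). The earliest of those limits is hour 6, so deburring must start by 6 − 3 = hour 3.

3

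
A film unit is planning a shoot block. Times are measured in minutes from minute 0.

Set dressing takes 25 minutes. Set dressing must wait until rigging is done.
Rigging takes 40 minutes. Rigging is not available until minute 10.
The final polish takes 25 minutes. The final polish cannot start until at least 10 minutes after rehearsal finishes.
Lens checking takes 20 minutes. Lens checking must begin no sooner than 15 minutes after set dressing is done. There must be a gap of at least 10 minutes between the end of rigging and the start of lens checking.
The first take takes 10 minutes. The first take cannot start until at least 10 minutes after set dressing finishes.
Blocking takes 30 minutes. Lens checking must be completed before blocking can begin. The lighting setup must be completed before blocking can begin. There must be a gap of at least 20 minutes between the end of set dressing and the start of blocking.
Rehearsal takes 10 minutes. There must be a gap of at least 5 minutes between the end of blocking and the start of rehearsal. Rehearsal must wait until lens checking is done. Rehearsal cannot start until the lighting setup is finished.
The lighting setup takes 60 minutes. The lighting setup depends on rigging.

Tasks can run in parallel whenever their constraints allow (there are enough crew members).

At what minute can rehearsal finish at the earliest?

155

Rigging cannot begin until its own release at minute 10. It runs from minute 10 to 10 + 40 = minute 50.
The lighting setup waits on rigging (finishes minute 50), so it starts at minute 50 and finishes at 50 + 60 = minute 110.
Set dressing waits on rigging (finishes minute 50), so it starts at minute 50 and finishes at 50 + 25 = minute 75.
For lens checking: set dressing (finishes minute 75, plus 15-minute gap → minute 90); rigging (finishes minute 50, plus 10-minute gap → minute 60). Taking the maximum gives a start of minute 90, and it finishes at 90 + 20 = minute 110.
Blocking cannot start until lens checking (finishes minute 110); the lighting setup (finishes minute 110); set dressing (finishes minute 75, plus 20-minute gap → minute 95). The controlling bound is minute 110, so blocking finishes at 110 + 30 = minute 140.
Rehearsal needs all of blocking (finishes minute 140, plus 5-minute gap → minute 145); lens checking (finishes minute 110); the lighting setup (finishes minute 110). That puts its earliest start at minute 145; it finishes at 145 + 10 = minute 155.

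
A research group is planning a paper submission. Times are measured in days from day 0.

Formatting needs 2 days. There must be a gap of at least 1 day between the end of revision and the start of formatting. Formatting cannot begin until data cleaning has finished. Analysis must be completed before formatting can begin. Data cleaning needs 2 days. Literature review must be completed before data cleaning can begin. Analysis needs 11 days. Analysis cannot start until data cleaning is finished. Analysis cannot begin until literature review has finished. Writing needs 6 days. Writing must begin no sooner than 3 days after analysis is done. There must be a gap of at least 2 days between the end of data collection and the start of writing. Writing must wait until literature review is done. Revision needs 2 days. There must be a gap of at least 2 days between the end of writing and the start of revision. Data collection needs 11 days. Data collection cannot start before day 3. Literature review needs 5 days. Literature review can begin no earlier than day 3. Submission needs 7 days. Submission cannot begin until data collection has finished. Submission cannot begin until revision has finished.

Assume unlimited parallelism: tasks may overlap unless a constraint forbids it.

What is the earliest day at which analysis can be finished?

Literature review waits on its own release at day 3, so it starts at day 3 and finishes at 3 + 5 = day 8.
Data cleaning cannot begin until literature review (finishes day 8). It runs from day 8 to 8 + 2 = day 10.
For analysis: data cleaning (finishes day 10); literature review (finishes day 8). Taking the maximum gives a start of day 10, and it finishes at 10 + 11 = day 21.

21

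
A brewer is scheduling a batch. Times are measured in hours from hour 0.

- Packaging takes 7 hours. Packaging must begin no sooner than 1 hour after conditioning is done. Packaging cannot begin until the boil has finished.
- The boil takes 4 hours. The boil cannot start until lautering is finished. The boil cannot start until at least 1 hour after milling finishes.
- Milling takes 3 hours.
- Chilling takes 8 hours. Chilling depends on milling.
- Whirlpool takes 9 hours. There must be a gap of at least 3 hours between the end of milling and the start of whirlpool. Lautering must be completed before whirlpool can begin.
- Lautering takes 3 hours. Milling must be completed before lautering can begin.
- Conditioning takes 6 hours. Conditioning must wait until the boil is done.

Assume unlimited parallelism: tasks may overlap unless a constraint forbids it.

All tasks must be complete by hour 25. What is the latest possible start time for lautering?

4

Nothing follows packaging; the deadline of hour 25 is its only limit. It must start by 25 − 7 = hour 18.
Conditioning feeds into packaging (must start by hour 18, minus 1-hour gap → hour 17); so conditioning must finish by hour 17 and therefore start by hour 11.
For the boil: conditioning (must start by hour 11); packaging (must start by hour 18). The most restrictive is hour 11; with a 4-hour duration, the boil must start by hour 7.
Nothing follows whirlpool; the deadline of hour 25 is its only limit. It must start by 25 − 9 = hour 16.
For lautering: the boil (must start by hour 7); whirlpool (must start by hour 16). The most restrictive is hour 7; with a 3-hour duration, lautering must start by hour 4.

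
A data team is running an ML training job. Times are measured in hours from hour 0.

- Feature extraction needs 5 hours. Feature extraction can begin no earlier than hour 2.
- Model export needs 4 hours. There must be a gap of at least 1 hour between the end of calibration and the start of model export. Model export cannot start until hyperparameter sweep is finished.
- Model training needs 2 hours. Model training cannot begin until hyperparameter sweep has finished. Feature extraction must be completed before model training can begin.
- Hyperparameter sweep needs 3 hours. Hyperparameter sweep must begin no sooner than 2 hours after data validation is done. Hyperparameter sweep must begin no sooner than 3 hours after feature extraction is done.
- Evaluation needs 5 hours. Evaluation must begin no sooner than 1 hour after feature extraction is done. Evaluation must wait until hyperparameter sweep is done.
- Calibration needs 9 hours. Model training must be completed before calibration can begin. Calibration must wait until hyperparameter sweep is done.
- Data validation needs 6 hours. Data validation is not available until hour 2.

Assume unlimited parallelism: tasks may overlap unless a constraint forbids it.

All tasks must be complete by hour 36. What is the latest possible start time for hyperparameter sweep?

17

To finish by hour 36, model export (duration 4) must start no later than hour 32.
Calibration feeds into model export (must start by hour 32, minus 1-hour gap → hour 31); so calibration must finish by hour 31 and therefore start by hour 22.
Since calibration (must start by hour 22) depends on it, model training must finish by hour 22. Backing off its 2-hour duration gives a latest start of hour 20.
Evaluation has no dependents, so it just needs to finish by hour 36. Starting by 36 − 5 = hour 31 achieves that.
Hyperparameter sweep feeds model training (must start by hour 20); evaluation (must start by hour 31); calibration (must start by hour 22); model export (must start by hour 32). Taking the minimum, hyperparameter sweep must finish by hour 20 and start by 20 − 3 = hour 17.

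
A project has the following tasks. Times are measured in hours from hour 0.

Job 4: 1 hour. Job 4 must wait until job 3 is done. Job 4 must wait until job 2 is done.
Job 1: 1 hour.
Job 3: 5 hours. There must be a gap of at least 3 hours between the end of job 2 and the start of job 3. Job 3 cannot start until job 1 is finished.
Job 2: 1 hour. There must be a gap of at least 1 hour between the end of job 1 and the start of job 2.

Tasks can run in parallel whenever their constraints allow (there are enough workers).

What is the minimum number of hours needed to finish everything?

Job 1 has no prerequisites, so it starts at hour 0 and finishes at hour 1.
Job 2 waits on job 1 (finishes hour 1, plus 1-hour gap → hour 2), so it starts at hour 2 and finishes at 2 + 1 = hour 3.
For job 3: job 2 (finishes hour 3, plus 3-hour gap → hour 6); job 1 (finishes hour 1). Taking the maximum gives a start of hour 6, and it finishes at 6 + 5 = hour 11.
For job 4: job 3 (finishes hour 11); job 2 (finishes hour 3). Taking the maximum gives a start of hour 11, and it finishes at 11 + 1 = hour 12.
All tasks are finished once the last one completes. Finish times: Job 1 at 1, Job 2 at 3, Job 3 at 11, Job 4 at 12. The latest is hour 12.

12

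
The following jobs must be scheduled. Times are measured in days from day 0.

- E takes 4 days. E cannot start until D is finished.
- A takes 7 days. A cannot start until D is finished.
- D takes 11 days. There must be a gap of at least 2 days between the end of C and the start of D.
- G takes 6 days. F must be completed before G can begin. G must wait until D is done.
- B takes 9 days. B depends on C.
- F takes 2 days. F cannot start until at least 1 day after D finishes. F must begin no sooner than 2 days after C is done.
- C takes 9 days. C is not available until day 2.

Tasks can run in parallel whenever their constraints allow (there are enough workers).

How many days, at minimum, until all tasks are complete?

33

C cannot begin until its own release at day 2. It runs from day 2 to 2 + 9 = day 11.
D cannot begin until C (finishes day 11, plus 2-day gap → day 13). It runs from day 13 to 13 + 11 = day 24.
For F: D (finishes day 24, plus 1-day gap → day 25); C (finishes day 11, plus 2-day gap → day 13). Taking the maximum gives a start of day 25, and it finishes at 25 + 2 = day 27.
G cannot start until F (finishes day 27); D (finishes day 24). The controlling bound is day 27, so G finishes at 27 + 6 = day 33.
E waits on D (finishes day 24), so it starts at day 24 and finishes at 24 + 4 = day 28.
A waits on D (finishes day 24), so it starts at day 24 and finishes at 24 + 7 = day 31.
B waits on C (finishes day 11), so it starts at day 11 and finishes at 11 + 9 = day 20.
All tasks are finished once the last one completes. Finish times: A at 31, B at 20, C at 11, D at 24, E at 28, F at 27, G at 33. The latest is day 33.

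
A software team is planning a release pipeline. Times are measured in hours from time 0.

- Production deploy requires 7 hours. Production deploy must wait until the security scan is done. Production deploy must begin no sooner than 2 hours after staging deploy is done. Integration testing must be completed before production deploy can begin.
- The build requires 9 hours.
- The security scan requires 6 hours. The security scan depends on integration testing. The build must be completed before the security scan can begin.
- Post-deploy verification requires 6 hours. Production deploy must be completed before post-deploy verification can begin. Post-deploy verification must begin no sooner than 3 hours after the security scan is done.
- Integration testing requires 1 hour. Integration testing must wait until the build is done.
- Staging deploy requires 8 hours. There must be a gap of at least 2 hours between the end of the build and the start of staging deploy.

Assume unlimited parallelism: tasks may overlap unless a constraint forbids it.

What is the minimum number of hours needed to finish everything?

Nothing blocks the build, so it runs from hour 0 to hour 9.
Staging deploy waits on the build (finishes hour 9, plus 2-hour gap → hour 11), so it starts at hour 11 and finishes at 11 + 8 = hour 19.
Integration testing cannot begin until the build (finishes hour 9). It runs from hour 9 to 9 + 1 = hour 10.
The security scan has to wait for integration testing (finishes hour 10); the build (finishes hour 9). The latest of these is hour 10, so the security scan runs hour 10 to 10 + 6 = hour 16.
Production deploy cannot start until the security scan (finishes hour 16); staging deploy (finishes hour 19, plus 2-hour gap → hour 21); integration testing (finishes hour 10). The controlling bound is hour 21, so production deploy finishes at 21 + 7 = hour 28.
For post-deploy verification: production deploy (finishes hour 28); the security scan (finishes hour 16, plus 3-hour gap → hour 19). Taking the maximum gives a start of hour 28, and it finishes at 28 + 6 = hour 34.
All tasks are finished once the last one completes. Finish times: The build at 9, Integration testing at 10, The security scan at 16, Staging deploy at 19, Production deploy at 28, Post-deploy verification at 34. The latest is hour 34.

34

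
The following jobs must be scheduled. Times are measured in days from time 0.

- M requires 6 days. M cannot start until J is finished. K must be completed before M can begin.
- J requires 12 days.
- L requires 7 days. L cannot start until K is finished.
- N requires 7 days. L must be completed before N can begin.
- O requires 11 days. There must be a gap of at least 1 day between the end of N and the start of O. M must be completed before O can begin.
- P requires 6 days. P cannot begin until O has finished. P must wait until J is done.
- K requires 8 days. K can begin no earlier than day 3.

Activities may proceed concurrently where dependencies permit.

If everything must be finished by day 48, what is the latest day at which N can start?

23

P must finish by day 48; it takes 6 days, so it must start by 48 − 6 = day 42.
Since P (must start by day 42) depends on it, O must finish by day 42. Backing off its 11-day duration gives a latest start of day 31.
N feeds into O (must start by day 31, minus 1-day gap → day 30); so N must finish by day 30 and therefore start by day 23.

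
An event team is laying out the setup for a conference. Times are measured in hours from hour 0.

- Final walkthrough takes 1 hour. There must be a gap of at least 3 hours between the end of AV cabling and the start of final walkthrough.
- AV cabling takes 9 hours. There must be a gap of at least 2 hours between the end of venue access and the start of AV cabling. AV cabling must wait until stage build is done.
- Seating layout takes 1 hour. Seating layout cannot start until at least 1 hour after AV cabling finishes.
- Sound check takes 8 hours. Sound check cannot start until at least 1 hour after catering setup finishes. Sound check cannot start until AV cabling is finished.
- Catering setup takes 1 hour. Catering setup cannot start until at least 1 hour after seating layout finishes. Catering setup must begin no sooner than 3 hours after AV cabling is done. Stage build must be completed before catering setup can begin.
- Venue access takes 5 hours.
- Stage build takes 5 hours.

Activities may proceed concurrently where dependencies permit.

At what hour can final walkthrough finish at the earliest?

Nothing blocks stage build, so it runs from hour 0 to hour 5.
Venue access can start immediately at hour 0; it finishes at hour 5.
AV cabling cannot start until venue access (finishes hour 5, plus 2-hour gap → hour 7); stage build (finishes hour 5). The controlling bound is hour 7, so AV cabling finishes at 7 + 9 = hour 16.
Final walkthrough waits on AV cabling (finishes hour 16, plus 3-hour gap → hour 19), so it starts at hour 19 and finishes at 19 + 1 = hour 20.

20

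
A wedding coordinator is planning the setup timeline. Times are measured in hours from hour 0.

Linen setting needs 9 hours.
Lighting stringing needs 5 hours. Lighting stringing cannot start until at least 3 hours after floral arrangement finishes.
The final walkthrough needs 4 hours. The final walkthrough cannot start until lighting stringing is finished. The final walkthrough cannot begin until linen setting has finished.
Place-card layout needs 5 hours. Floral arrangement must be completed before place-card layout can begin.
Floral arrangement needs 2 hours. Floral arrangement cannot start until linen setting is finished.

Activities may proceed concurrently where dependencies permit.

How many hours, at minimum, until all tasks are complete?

23

Linen setting can start immediately at hour 0; it finishes at hour 9.
Floral arrangement cannot begin until linen setting (finishes hour 9). It runs from hour 9 to 9 + 2 = hour 11.
Place-card layout waits on floral arrangement (finishes hour 11), so it starts at hour 11 and finishes at 11 + 5 = hour 16.
After floral arrangement (finishes hour 11, plus 3-hour gap → hour 14), lighting stringing can start at hour 14 and finishes at hour 19.
The final walkthrough cannot start until lighting stringing (finishes hour 19); linen setting (finishes hour 9). The controlling bound is hour 19, so the final walkthrough finishes at 19 + 4 = hour 23.
All tasks are finished once the last one completes. Finish times: Linen setting at 9, Floral arrangement at 11, Lighting stringing at 19, Place-card layout at 16, The final walkthrough at 23. The latest is hour 23.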